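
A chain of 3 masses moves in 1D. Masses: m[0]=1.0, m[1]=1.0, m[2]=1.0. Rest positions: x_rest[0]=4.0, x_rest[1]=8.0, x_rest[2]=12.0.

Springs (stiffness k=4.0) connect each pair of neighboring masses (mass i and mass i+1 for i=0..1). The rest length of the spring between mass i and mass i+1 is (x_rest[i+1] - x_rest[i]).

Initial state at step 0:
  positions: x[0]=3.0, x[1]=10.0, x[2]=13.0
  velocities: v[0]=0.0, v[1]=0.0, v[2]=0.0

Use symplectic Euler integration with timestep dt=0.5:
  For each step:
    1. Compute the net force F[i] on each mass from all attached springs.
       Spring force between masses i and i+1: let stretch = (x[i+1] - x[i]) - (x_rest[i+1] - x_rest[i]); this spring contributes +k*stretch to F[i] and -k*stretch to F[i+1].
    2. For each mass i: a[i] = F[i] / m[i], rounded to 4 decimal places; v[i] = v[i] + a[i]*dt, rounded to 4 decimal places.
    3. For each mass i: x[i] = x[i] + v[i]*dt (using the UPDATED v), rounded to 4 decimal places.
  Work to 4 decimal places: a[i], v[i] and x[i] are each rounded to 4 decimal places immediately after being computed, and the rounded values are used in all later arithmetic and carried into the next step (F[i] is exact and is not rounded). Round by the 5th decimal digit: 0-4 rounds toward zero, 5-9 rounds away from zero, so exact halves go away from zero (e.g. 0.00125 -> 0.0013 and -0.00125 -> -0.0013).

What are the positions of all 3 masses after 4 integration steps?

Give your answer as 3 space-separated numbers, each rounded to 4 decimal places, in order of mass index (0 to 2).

Step 0: x=[3.0000 10.0000 13.0000] v=[0.0000 0.0000 0.0000]
Step 1: x=[6.0000 6.0000 14.0000] v=[6.0000 -8.0000 2.0000]
Step 2: x=[5.0000 10.0000 11.0000] v=[-2.0000 8.0000 -6.0000]
Step 3: x=[5.0000 10.0000 11.0000] v=[0.0000 0.0000 0.0000]
Step 4: x=[6.0000 6.0000 14.0000] v=[2.0000 -8.0000 6.0000]

Answer: 6.0000 6.0000 14.0000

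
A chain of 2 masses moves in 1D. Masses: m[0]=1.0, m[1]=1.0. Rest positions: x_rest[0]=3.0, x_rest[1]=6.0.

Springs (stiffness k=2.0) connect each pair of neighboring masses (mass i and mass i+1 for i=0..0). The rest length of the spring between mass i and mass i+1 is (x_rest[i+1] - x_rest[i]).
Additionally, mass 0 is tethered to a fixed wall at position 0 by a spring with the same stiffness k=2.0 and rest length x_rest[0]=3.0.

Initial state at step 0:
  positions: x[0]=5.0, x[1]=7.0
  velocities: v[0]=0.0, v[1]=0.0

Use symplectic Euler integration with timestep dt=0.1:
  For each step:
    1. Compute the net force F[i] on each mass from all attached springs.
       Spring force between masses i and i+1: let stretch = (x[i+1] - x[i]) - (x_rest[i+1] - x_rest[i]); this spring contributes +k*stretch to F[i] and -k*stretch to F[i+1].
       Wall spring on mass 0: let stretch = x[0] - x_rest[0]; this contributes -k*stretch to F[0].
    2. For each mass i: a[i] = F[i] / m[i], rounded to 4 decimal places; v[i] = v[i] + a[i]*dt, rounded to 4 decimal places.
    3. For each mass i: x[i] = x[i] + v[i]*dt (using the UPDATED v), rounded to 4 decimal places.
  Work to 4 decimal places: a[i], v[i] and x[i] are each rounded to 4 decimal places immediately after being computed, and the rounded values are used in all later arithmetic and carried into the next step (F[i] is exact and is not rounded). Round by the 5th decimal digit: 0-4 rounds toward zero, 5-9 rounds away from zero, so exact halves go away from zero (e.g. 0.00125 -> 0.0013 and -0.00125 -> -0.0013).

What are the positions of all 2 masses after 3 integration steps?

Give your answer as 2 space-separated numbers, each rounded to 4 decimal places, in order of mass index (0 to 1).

Step 0: x=[5.0000 7.0000] v=[0.0000 0.0000]
Step 1: x=[4.9400 7.0200] v=[-0.6000 0.2000]
Step 2: x=[4.8228 7.0584] v=[-1.1720 0.3840]
Step 3: x=[4.6539 7.1121] v=[-1.6894 0.5369]

Answer: 4.6539 7.1121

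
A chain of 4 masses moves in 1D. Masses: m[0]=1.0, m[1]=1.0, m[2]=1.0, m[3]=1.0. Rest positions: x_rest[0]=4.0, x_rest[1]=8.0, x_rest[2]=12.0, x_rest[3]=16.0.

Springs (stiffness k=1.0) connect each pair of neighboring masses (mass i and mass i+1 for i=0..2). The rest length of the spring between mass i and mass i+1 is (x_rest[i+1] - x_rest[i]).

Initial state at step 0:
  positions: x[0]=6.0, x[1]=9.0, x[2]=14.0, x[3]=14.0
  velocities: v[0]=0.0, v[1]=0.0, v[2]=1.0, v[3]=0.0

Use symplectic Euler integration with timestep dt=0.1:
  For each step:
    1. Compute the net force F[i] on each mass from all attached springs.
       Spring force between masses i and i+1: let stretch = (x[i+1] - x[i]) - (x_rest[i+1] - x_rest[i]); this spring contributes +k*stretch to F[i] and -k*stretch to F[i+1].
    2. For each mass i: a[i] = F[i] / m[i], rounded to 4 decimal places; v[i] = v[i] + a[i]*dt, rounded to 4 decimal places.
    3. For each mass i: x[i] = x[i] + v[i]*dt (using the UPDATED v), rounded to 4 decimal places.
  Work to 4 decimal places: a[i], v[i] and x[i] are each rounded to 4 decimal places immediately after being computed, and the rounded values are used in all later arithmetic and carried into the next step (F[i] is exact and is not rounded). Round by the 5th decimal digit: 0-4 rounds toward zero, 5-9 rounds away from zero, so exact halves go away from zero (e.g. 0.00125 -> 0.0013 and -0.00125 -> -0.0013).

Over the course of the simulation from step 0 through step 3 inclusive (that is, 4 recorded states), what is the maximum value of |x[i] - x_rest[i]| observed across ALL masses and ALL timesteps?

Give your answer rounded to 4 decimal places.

Answer: 2.0500

Derivation:
Step 0: x=[6.0000 9.0000 14.0000 14.0000] v=[0.0000 0.0000 1.0000 0.0000]
Step 1: x=[5.9900 9.0200 14.0500 14.0400] v=[-0.1000 0.2000 0.5000 0.4000]
Step 2: x=[5.9703 9.0600 14.0496 14.1201] v=[-0.1970 0.4000 -0.0040 0.8010]
Step 3: x=[5.9415 9.1190 14.0000 14.2395] v=[-0.2880 0.5900 -0.4959 1.1940]
Max displacement = 2.0500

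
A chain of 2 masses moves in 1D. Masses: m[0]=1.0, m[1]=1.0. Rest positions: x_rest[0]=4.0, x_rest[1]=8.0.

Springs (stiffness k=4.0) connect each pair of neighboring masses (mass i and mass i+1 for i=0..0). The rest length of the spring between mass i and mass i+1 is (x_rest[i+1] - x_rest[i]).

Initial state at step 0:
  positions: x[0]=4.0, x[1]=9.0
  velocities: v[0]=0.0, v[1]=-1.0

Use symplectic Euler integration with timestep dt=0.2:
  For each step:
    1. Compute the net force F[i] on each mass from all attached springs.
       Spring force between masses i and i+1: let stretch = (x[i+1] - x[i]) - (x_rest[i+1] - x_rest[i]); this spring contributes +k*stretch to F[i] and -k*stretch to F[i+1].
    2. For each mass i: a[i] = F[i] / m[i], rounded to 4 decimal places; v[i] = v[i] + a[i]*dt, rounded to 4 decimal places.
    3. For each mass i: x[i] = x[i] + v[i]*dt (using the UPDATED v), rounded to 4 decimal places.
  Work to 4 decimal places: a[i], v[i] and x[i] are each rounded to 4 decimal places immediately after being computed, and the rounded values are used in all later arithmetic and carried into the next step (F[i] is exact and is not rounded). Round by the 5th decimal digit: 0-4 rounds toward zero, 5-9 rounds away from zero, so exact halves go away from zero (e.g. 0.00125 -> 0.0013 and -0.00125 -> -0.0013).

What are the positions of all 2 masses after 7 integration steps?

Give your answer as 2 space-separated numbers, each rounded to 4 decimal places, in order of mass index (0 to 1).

Step 0: x=[4.0000 9.0000] v=[0.0000 -1.0000]
Step 1: x=[4.1600 8.6400] v=[0.8000 -1.8000]
Step 2: x=[4.3968 8.2032] v=[1.1840 -2.1840]
Step 3: x=[4.6026 7.7974] v=[1.0291 -2.0291]
Step 4: x=[4.6796 7.5204] v=[0.3849 -1.3849]
Step 5: x=[4.5711 7.4289] v=[-0.5425 -0.4575]
Step 6: x=[4.2798 7.5202] v=[-1.4563 0.4563]
Step 7: x=[3.8670 7.7330] v=[-2.0640 1.0640]

Answer: 3.8670 7.7330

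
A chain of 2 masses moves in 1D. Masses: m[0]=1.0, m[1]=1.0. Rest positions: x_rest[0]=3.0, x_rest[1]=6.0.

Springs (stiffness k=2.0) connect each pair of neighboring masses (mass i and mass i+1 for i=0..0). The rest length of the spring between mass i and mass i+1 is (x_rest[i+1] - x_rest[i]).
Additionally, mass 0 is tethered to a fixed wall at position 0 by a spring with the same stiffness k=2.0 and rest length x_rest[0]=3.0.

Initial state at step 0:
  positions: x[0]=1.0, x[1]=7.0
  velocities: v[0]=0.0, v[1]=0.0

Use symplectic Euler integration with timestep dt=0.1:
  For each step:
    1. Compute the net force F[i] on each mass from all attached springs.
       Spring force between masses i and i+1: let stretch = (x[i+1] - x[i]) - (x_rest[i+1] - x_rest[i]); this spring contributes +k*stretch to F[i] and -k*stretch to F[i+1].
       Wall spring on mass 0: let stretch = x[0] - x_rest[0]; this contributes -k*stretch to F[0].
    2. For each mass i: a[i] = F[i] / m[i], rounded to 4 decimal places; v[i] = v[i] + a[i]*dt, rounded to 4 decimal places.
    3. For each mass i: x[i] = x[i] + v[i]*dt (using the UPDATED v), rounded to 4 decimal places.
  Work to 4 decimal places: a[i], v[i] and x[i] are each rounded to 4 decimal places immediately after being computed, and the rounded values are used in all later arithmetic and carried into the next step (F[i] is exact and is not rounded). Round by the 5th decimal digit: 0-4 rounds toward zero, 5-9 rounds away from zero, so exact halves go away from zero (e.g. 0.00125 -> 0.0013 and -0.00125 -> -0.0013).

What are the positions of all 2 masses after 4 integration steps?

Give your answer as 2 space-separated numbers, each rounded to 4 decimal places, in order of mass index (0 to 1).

Answer: 1.9239 6.4468

Derivation:
Step 0: x=[1.0000 7.0000] v=[0.0000 0.0000]
Step 1: x=[1.1000 6.9400] v=[1.0000 -0.6000]
Step 2: x=[1.2948 6.8232] v=[1.9480 -1.1680]
Step 3: x=[1.5743 6.6558] v=[2.7947 -1.6737]
Step 4: x=[1.9239 6.4468] v=[3.4961 -2.0900]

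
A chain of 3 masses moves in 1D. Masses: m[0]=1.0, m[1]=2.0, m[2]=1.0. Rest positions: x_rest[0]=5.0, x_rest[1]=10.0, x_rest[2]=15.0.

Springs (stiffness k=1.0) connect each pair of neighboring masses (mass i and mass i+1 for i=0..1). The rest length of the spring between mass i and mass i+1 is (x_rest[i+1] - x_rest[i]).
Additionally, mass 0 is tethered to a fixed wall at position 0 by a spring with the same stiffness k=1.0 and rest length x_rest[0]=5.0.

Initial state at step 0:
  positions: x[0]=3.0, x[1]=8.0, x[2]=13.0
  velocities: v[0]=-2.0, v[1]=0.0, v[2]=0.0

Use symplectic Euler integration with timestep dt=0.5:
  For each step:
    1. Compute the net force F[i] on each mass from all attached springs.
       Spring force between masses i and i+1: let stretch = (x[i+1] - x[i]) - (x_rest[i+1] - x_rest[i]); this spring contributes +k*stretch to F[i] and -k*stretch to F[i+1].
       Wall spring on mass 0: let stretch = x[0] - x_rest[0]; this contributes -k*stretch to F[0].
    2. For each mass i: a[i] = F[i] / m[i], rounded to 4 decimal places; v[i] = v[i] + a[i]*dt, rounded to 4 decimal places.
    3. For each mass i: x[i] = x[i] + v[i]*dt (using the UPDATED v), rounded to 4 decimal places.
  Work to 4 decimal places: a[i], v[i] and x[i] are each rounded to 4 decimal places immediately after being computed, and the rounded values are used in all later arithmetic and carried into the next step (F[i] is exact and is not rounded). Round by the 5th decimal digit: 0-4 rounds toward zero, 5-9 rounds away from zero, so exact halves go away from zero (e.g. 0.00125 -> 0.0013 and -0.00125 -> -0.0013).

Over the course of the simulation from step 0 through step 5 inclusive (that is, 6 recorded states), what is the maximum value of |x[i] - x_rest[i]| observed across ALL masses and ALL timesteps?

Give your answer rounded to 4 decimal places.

Answer: 2.5000

Derivation:
Step 0: x=[3.0000 8.0000 13.0000] v=[-2.0000 0.0000 0.0000]
Step 1: x=[2.5000 8.0000 13.0000] v=[-1.0000 0.0000 0.0000]
Step 2: x=[2.7500 7.9375 13.0000] v=[0.5000 -0.1250 0.0000]
Step 3: x=[3.6094 7.8594 12.9844] v=[1.7188 -0.1563 -0.0313]
Step 4: x=[4.6290 7.8907 12.9375] v=[2.0391 0.0625 -0.0938]
Step 5: x=[5.3068 8.1451 12.8789] v=[1.3555 0.5088 -0.1172]
Max displacement = 2.5000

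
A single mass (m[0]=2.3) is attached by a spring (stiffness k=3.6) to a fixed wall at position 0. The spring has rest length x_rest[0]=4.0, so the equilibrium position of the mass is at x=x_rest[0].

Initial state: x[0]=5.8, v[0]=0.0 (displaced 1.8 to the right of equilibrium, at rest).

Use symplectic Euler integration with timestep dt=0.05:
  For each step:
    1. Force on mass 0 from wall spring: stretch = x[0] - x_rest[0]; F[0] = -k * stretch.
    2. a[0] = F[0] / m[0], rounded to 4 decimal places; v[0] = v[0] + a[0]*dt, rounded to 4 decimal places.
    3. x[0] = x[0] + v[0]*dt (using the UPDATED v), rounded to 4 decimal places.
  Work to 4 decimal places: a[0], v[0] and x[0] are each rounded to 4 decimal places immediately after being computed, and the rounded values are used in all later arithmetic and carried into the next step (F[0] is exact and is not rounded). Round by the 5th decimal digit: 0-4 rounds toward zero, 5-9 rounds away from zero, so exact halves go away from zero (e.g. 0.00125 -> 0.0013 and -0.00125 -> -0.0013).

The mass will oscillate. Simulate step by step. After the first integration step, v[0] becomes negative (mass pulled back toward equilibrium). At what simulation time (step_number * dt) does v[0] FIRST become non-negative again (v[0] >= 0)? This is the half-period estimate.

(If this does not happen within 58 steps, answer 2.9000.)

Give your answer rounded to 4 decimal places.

Answer: 2.5500

Derivation:
Step 0: x=[5.8000] v=[0.0000]
Step 1: x=[5.7930] v=[-0.1409]
Step 2: x=[5.7789] v=[-0.2812]
Step 3: x=[5.7579] v=[-0.4204]
Step 4: x=[5.7300] v=[-0.5580]
Step 5: x=[5.6953] v=[-0.6934]
Step 6: x=[5.6540] v=[-0.8261]
Step 7: x=[5.6062] v=[-0.9555]
Step 8: x=[5.5521] v=[-1.0812]
Step 9: x=[5.4920] v=[-1.2027]
Step 10: x=[5.4260] v=[-1.3195]
Step 11: x=[5.3544] v=[-1.4311]
Step 12: x=[5.2775] v=[-1.5371]
Step 13: x=[5.1956] v=[-1.6371]
Step 14: x=[5.1091] v=[-1.7307]
Step 15: x=[5.0182] v=[-1.8175]
Step 16: x=[4.9233] v=[-1.8972]
Step 17: x=[4.8248] v=[-1.9695]
Step 18: x=[4.7231] v=[-2.0341]
Step 19: x=[4.6186] v=[-2.0907]
Step 20: x=[4.5116] v=[-2.1391]
Step 21: x=[4.4026] v=[-2.1791]
Step 22: x=[4.2921] v=[-2.2106]
Step 23: x=[4.1804] v=[-2.2335]
Step 24: x=[4.0680] v=[-2.2476]
Step 25: x=[3.9554] v=[-2.2529]
Step 26: x=[3.8429] v=[-2.2494]
Step 27: x=[3.7310] v=[-2.2371]
Step 28: x=[3.6202] v=[-2.2161]
Step 29: x=[3.5109] v=[-2.1864]
Step 30: x=[3.4035] v=[-2.1481]
Step 31: x=[3.2984] v=[-2.1014]
Step 32: x=[3.1961] v=[-2.0465]
Step 33: x=[3.0969] v=[-1.9836]
Step 34: x=[3.0013] v=[-1.9129]
Step 35: x=[2.9096] v=[-1.8347]
Step 36: x=[2.8221] v=[-1.7494]
Step 37: x=[2.7392] v=[-1.6572]
Step 38: x=[2.6613] v=[-1.5585]
Step 39: x=[2.5886] v=[-1.4537]
Step 40: x=[2.5214] v=[-1.3432]
Step 41: x=[2.4600] v=[-1.2275]
Step 42: x=[2.4047] v=[-1.1070]
Step 43: x=[2.3556] v=[-0.9822]
Step 44: x=[2.3129] v=[-0.8535]
Step 45: x=[2.2768] v=[-0.7215]
Step 46: x=[2.2475] v=[-0.5866]
Step 47: x=[2.2250] v=[-0.4495]
Step 48: x=[2.2095] v=[-0.3106]
Step 49: x=[2.2010] v=[-0.1705]
Step 50: x=[2.1995] v=[-0.0297]
Step 51: x=[2.2051] v=[0.1112]
First v>=0 after going negative at step 51, time=2.5500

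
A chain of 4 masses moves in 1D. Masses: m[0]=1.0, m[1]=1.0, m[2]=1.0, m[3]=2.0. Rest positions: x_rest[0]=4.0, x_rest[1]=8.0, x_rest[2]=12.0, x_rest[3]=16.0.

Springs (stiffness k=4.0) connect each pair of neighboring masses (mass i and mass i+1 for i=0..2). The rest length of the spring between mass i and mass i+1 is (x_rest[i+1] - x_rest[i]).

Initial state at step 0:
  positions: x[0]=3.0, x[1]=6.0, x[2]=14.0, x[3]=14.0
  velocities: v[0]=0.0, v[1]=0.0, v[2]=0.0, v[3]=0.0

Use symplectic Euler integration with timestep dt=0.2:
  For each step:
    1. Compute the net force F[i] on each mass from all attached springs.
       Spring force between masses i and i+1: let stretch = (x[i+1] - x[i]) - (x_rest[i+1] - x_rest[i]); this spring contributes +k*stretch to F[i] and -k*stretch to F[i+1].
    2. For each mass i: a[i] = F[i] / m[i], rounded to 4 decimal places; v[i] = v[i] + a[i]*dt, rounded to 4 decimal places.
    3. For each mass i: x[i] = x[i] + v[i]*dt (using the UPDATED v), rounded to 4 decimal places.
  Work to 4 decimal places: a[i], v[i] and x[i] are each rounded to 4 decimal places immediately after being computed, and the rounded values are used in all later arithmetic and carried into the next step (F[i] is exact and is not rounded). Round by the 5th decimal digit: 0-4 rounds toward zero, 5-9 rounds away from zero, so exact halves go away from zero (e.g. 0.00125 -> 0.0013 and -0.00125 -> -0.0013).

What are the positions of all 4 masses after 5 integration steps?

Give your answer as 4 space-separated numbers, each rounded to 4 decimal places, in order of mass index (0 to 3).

Answer: 3.6178 7.3902 8.6086 15.6916

Derivation:
Step 0: x=[3.0000 6.0000 14.0000 14.0000] v=[0.0000 0.0000 0.0000 0.0000]
Step 1: x=[2.8400 6.8000 12.7200 14.3200] v=[-0.8000 4.0000 -6.4000 1.6000]
Step 2: x=[2.6736 7.9136 10.7488 14.8320] v=[-0.8320 5.5680 -9.8560 2.5600]
Step 3: x=[2.7056 8.6424 8.9773 15.3373] v=[0.1600 3.6442 -8.8576 2.5267]
Step 4: x=[3.0475 8.4749 8.1698 15.6538] v=[1.7094 -0.8373 -4.0375 1.5827]
Step 5: x=[3.6178 7.3902 8.6086 15.6916] v=[2.8513 -5.4233 2.1938 0.1891]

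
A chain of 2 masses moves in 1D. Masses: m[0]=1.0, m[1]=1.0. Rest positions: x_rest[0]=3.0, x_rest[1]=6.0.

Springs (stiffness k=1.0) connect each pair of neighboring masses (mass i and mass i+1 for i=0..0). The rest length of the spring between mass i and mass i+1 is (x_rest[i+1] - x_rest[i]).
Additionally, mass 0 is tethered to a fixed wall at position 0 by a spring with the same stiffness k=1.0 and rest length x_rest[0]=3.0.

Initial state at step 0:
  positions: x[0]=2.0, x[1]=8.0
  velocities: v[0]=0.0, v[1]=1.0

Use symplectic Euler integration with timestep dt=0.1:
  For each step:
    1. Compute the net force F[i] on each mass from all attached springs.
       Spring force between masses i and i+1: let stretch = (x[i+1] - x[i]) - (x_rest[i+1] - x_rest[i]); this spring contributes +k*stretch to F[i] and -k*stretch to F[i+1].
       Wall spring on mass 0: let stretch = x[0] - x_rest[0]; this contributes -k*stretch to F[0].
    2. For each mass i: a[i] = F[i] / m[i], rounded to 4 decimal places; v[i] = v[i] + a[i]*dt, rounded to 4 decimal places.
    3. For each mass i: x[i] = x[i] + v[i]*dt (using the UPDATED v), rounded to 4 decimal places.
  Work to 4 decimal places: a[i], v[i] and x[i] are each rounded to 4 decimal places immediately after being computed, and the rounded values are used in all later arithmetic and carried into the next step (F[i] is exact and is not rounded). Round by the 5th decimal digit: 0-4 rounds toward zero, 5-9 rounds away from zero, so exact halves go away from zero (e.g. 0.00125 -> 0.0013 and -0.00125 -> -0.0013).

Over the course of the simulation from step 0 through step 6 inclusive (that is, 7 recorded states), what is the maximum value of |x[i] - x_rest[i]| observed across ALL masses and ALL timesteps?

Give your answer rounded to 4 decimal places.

Step 0: x=[2.0000 8.0000] v=[0.0000 1.0000]
Step 1: x=[2.0400 8.0700] v=[0.4000 0.7000]
Step 2: x=[2.1199 8.1097] v=[0.7990 0.3970]
Step 3: x=[2.2385 8.1195] v=[1.1860 0.0980]
Step 4: x=[2.3935 8.1005] v=[1.5503 -0.1901]
Step 5: x=[2.5817 8.0544] v=[1.8817 -0.4608]
Step 6: x=[2.7988 7.9836] v=[2.1708 -0.7081]
Max displacement = 2.1195

Answer: 2.1195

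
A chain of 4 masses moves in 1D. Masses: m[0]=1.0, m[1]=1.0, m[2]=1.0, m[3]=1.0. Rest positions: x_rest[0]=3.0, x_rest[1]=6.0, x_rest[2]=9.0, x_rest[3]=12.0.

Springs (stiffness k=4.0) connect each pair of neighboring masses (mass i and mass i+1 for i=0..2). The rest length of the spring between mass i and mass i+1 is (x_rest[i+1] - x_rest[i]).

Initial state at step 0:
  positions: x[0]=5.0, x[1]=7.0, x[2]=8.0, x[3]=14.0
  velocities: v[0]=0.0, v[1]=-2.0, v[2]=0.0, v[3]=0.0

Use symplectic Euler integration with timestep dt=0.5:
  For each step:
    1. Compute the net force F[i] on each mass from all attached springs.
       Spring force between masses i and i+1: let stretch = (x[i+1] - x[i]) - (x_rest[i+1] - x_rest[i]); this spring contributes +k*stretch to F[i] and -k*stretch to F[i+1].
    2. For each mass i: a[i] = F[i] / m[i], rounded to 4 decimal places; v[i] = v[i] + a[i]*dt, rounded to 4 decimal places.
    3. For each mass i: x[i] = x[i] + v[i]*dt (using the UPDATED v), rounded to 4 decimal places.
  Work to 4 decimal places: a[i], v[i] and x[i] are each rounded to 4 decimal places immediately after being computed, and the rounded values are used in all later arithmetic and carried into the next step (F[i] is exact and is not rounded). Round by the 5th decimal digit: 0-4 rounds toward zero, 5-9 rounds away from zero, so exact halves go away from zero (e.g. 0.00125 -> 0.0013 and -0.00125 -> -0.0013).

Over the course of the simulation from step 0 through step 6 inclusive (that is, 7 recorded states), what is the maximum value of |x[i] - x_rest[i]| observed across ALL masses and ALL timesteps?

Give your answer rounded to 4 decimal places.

Step 0: x=[5.0000 7.0000 8.0000 14.0000] v=[0.0000 -2.0000 0.0000 0.0000]
Step 1: x=[4.0000 5.0000 13.0000 11.0000] v=[-2.0000 -4.0000 10.0000 -6.0000]
Step 2: x=[1.0000 10.0000 8.0000 13.0000] v=[-6.0000 10.0000 -10.0000 4.0000]
Step 3: x=[4.0000 4.0000 10.0000 13.0000] v=[6.0000 -12.0000 4.0000 0.0000]
Step 4: x=[4.0000 4.0000 9.0000 13.0000] v=[0.0000 0.0000 -2.0000 0.0000]
Step 5: x=[1.0000 9.0000 7.0000 12.0000] v=[-6.0000 10.0000 -4.0000 -2.0000]
Step 6: x=[3.0000 4.0000 12.0000 9.0000] v=[4.0000 -10.0000 10.0000 -6.0000]
Max displacement = 4.0000

Answer: 4.0000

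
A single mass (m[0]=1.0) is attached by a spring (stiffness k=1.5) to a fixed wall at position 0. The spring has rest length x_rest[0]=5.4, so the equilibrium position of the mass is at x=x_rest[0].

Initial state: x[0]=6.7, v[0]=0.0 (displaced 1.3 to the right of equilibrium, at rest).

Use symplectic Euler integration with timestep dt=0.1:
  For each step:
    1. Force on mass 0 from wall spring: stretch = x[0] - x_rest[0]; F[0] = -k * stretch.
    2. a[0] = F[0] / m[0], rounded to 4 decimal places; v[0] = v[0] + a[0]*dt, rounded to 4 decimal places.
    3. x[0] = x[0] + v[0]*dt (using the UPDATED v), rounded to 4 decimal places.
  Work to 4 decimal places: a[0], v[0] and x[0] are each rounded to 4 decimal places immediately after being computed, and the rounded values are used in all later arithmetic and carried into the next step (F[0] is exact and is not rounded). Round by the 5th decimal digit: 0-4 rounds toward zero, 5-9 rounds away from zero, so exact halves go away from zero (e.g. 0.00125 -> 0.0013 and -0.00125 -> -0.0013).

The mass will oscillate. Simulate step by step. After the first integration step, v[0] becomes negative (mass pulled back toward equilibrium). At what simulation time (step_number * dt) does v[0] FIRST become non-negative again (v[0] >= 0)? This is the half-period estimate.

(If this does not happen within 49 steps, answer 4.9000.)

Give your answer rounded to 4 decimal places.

Answer: 2.6000

Derivation:
Step 0: x=[6.7000] v=[0.0000]
Step 1: x=[6.6805] v=[-0.1950]
Step 2: x=[6.6418] v=[-0.3871]
Step 3: x=[6.5845] v=[-0.5734]
Step 4: x=[6.5094] v=[-0.7511]
Step 5: x=[6.4177] v=[-0.9175]
Step 6: x=[6.3107] v=[-1.0702]
Step 7: x=[6.1900] v=[-1.2068]
Step 8: x=[6.0575] v=[-1.3253]
Step 9: x=[5.9151] v=[-1.4239]
Step 10: x=[5.7650] v=[-1.5012]
Step 11: x=[5.6094] v=[-1.5560]
Step 12: x=[5.4507] v=[-1.5874]
Step 13: x=[5.2912] v=[-1.5950]
Step 14: x=[5.1333] v=[-1.5787]
Step 15: x=[4.9794] v=[-1.5387]
Step 16: x=[4.8318] v=[-1.4756]
Step 17: x=[4.6928] v=[-1.3904]
Step 18: x=[4.5644] v=[-1.2843]
Step 19: x=[4.4485] v=[-1.1590]
Step 20: x=[4.3469] v=[-1.0163]
Step 21: x=[4.2611] v=[-0.8583]
Step 22: x=[4.1924] v=[-0.6875]
Step 23: x=[4.1418] v=[-0.5064]
Step 24: x=[4.1100] v=[-0.3177]
Step 25: x=[4.0976] v=[-0.1242]
Step 26: x=[4.1047] v=[0.0712]
First v>=0 after going negative at step 26, time=2.6000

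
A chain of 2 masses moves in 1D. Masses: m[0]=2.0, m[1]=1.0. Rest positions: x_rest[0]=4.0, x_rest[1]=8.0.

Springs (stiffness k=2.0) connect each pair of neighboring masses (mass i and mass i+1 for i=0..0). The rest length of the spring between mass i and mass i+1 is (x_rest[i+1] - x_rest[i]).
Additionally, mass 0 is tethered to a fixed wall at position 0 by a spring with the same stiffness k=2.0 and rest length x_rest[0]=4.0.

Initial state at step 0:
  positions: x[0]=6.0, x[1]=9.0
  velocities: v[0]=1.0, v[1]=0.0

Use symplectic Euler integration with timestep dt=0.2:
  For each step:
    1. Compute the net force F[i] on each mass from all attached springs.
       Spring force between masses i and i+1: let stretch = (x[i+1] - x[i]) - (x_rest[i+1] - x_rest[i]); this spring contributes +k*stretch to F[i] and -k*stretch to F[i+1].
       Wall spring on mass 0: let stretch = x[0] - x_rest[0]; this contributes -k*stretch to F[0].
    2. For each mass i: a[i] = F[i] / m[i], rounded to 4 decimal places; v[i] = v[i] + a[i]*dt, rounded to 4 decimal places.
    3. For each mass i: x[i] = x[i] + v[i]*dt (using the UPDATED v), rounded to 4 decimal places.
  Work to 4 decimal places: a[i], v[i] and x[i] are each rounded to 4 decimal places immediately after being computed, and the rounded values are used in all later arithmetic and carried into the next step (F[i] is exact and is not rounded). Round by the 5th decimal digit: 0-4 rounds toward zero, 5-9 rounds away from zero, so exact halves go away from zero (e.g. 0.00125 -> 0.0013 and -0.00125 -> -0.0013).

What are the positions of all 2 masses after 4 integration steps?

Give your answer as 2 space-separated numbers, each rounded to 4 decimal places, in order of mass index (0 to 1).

Answer: 5.6319 9.7208

Derivation:
Step 0: x=[6.0000 9.0000] v=[1.0000 0.0000]
Step 1: x=[6.0800 9.0800] v=[0.4000 0.4000]
Step 2: x=[6.0368 9.2400] v=[-0.2160 0.8000]
Step 3: x=[5.8803 9.4637] v=[-0.7827 1.1187]
Step 4: x=[5.6319 9.7208] v=[-1.2421 1.2853]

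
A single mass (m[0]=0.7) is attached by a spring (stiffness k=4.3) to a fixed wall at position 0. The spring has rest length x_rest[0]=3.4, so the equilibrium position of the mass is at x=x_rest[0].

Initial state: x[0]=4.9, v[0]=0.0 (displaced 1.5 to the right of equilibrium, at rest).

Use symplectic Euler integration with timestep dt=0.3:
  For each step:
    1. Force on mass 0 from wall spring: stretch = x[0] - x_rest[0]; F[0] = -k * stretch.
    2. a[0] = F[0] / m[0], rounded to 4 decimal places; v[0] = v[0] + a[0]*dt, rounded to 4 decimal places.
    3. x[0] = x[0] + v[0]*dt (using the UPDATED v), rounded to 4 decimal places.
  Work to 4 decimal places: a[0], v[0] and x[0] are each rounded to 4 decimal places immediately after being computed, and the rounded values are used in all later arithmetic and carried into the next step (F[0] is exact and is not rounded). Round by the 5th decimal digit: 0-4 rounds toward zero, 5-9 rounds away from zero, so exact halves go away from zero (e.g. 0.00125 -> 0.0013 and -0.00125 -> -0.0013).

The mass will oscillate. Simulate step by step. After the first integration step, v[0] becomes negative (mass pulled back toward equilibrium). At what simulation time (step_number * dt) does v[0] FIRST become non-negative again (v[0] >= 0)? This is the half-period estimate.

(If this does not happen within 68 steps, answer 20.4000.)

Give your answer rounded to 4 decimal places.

Step 0: x=[4.9000] v=[0.0000]
Step 1: x=[4.0707] v=[-2.7643]
Step 2: x=[2.8706] v=[-4.0003]
Step 3: x=[1.9632] v=[-3.0247]
Step 4: x=[1.8501] v=[-0.3769]
Step 5: x=[2.5939] v=[2.4793]
First v>=0 after going negative at step 5, time=1.5000

Answer: 1.5000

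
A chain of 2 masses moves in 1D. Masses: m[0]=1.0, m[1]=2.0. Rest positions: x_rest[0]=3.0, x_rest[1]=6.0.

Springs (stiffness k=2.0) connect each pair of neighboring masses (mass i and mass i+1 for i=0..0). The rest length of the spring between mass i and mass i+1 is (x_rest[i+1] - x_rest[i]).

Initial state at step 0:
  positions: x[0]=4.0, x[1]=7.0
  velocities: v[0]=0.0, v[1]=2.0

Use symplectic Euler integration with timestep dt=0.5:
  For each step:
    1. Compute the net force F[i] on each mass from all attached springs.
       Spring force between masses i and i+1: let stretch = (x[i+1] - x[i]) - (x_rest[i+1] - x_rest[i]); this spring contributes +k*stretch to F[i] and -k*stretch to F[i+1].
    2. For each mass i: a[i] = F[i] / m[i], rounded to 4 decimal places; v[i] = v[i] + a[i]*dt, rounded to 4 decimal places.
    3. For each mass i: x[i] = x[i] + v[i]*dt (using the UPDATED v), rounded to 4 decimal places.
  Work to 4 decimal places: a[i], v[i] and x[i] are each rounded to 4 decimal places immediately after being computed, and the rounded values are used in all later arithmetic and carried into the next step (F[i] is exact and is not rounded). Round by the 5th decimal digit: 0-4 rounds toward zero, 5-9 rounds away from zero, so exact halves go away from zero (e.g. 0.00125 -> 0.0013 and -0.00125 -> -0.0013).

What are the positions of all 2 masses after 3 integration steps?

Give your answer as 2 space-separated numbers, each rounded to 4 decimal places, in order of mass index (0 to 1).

Answer: 5.6250 9.1875

Derivation:
Step 0: x=[4.0000 7.0000] v=[0.0000 2.0000]
Step 1: x=[4.0000 8.0000] v=[0.0000 2.0000]
Step 2: x=[4.5000 8.7500] v=[1.0000 1.5000]
Step 3: x=[5.6250 9.1875] v=[2.2500 0.8750]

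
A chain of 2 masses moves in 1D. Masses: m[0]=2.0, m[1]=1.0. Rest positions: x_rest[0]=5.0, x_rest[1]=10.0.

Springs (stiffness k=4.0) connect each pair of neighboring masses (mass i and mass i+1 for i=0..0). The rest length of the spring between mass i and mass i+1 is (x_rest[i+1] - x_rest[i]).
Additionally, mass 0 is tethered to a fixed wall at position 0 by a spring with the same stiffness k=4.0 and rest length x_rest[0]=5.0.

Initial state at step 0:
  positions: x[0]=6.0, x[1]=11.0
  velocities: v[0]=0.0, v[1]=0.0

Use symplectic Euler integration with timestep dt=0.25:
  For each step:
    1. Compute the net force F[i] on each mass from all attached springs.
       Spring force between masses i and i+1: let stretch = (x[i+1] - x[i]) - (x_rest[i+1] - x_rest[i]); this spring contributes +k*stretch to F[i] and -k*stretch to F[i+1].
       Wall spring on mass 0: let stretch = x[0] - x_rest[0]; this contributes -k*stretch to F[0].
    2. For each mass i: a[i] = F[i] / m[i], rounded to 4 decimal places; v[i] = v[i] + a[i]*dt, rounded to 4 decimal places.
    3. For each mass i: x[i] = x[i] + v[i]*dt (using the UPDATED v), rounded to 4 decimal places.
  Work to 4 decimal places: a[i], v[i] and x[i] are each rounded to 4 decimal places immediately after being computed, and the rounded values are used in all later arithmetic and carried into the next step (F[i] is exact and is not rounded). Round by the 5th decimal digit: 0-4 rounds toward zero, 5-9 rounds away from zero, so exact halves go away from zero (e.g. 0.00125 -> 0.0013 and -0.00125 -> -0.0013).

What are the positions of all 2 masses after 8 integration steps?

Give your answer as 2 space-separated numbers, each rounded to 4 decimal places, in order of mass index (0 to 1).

Answer: 4.5469 9.0044

Derivation:
Step 0: x=[6.0000 11.0000] v=[0.0000 0.0000]
Step 1: x=[5.8750 11.0000] v=[-0.5000 0.0000]
Step 2: x=[5.6563 10.9688] v=[-0.8750 -0.1250]
Step 3: x=[5.3946 10.8594] v=[-1.0469 -0.4375]
Step 4: x=[5.1417 10.6338] v=[-1.0118 -0.9023]
Step 5: x=[4.9326 10.2852] v=[-0.8366 -1.3944]
Step 6: x=[4.7760 9.8485] v=[-0.6266 -1.7470]
Step 7: x=[4.6564 9.3936] v=[-0.4784 -1.8195]
Step 8: x=[4.5469 9.0044] v=[-0.4380 -1.5567]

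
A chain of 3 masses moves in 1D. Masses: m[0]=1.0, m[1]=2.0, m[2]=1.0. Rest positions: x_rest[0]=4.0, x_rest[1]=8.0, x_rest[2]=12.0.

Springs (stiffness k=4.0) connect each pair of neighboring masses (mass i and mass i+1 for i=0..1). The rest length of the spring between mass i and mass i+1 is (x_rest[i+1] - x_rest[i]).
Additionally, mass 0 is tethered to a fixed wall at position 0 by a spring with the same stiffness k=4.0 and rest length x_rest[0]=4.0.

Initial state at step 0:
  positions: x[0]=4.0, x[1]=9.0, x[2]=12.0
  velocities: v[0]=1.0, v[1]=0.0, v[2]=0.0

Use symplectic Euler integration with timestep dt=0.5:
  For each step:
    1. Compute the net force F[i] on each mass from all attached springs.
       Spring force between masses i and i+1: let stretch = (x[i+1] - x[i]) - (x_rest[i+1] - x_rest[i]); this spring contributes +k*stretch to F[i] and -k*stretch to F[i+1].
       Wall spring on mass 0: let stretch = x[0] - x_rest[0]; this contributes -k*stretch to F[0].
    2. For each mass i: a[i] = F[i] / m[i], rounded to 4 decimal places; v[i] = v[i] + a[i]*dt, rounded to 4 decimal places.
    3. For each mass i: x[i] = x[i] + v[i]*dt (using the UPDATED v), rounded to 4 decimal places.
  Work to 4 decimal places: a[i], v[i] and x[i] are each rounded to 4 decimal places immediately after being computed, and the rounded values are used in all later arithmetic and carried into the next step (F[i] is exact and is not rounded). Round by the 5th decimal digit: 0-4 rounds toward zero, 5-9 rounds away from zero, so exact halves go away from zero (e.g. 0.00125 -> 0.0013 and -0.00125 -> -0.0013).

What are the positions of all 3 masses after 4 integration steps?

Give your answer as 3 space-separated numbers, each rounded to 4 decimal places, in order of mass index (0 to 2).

Answer: 4.7500 8.0000 12.0000

Derivation:
Step 0: x=[4.0000 9.0000 12.0000] v=[1.0000 0.0000 0.0000]
Step 1: x=[5.5000 8.0000 13.0000] v=[3.0000 -2.0000 2.0000]
Step 2: x=[4.0000 8.2500 13.0000] v=[-3.0000 0.5000 0.0000]
Step 3: x=[2.7500 8.7500 12.2500] v=[-2.5000 1.0000 -1.5000]
Step 4: x=[4.7500 8.0000 12.0000] v=[4.0000 -1.5000 -0.5000]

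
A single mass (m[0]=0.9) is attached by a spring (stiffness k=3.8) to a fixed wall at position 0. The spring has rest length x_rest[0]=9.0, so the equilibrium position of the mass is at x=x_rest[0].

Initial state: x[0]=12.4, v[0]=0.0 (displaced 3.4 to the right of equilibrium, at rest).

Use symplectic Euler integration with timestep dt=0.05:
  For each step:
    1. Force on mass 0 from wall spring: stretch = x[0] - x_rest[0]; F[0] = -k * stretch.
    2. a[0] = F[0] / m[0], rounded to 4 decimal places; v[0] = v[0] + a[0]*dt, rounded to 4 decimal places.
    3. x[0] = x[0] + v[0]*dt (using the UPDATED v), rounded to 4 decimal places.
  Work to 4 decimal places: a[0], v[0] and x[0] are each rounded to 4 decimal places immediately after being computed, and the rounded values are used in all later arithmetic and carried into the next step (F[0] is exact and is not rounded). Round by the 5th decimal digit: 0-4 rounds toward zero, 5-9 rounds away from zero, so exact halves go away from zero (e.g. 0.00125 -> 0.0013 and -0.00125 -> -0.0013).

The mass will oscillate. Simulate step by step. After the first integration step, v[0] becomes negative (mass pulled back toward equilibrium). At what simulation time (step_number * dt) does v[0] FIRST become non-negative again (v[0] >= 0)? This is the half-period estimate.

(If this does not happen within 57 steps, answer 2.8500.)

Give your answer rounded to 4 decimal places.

Answer: 1.5500

Derivation:
Step 0: x=[12.4000] v=[0.0000]
Step 1: x=[12.3641] v=[-0.7178]
Step 2: x=[12.2927] v=[-1.4280]
Step 3: x=[12.1865] v=[-2.1231]
Step 4: x=[12.0467] v=[-2.7958]
Step 5: x=[11.8748] v=[-3.4390]
Step 6: x=[11.6725] v=[-4.0459]
Step 7: x=[11.4420] v=[-4.6101]
Step 8: x=[11.1857] v=[-5.1256]
Step 9: x=[10.9064] v=[-5.5870]
Step 10: x=[10.6069] v=[-5.9895]
Step 11: x=[10.2905] v=[-6.3287]
Step 12: x=[9.9604] v=[-6.6011]
Step 13: x=[9.6202] v=[-6.8039]
Step 14: x=[9.2735] v=[-6.9348]
Step 15: x=[8.9239] v=[-6.9925]
Step 16: x=[8.5751] v=[-6.9764]
Step 17: x=[8.2308] v=[-6.8867]
Step 18: x=[7.8946] v=[-6.7243]
Step 19: x=[7.5701] v=[-6.4909]
Step 20: x=[7.2607] v=[-6.1890]
Step 21: x=[6.9696] v=[-5.8218]
Step 22: x=[6.6999] v=[-5.3932]
Step 23: x=[6.4545] v=[-4.9076]
Step 24: x=[6.2360] v=[-4.3702]
Step 25: x=[6.0467] v=[-3.7867]
Step 26: x=[5.8885] v=[-3.1632]
Step 27: x=[5.7632] v=[-2.5063]
Step 28: x=[5.6721] v=[-1.8230]
Step 29: x=[5.6161] v=[-1.1204]
Step 30: x=[5.5958] v=[-0.4060]
Step 31: x=[5.6114] v=[0.3127]
First v>=0 after going negative at step 31, time=1.5500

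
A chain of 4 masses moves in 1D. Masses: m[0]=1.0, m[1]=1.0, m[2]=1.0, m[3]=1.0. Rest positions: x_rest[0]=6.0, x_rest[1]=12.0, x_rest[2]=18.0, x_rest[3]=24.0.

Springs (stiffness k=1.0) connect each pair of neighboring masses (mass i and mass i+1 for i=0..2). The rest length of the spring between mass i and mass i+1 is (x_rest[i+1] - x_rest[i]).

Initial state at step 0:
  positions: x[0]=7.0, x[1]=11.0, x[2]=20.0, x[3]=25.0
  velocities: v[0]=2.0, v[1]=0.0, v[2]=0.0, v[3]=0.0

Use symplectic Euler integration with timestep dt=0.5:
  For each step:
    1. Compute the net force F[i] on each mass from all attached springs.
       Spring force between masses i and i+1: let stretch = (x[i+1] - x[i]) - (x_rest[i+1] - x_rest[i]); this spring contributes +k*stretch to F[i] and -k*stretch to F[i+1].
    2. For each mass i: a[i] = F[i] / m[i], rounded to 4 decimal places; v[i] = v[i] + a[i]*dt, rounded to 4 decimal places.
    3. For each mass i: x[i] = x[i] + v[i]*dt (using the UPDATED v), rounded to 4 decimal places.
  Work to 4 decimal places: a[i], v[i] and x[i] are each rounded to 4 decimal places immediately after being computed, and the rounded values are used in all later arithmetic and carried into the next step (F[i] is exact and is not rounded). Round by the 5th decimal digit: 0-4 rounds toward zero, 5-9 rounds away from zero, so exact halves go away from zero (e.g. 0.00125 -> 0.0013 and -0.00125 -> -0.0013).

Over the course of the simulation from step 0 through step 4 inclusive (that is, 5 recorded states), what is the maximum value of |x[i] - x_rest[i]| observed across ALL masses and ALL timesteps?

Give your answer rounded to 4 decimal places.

Answer: 3.1407

Derivation:
Step 0: x=[7.0000 11.0000 20.0000 25.0000] v=[2.0000 0.0000 0.0000 0.0000]
Step 1: x=[7.5000 12.2500 19.0000 25.2500] v=[1.0000 2.5000 -2.0000 0.5000]
Step 2: x=[7.6875 14.0000 17.8750 25.4375] v=[0.3750 3.5000 -2.2500 0.3750]
Step 3: x=[7.9532 15.1407 17.6719 25.2344] v=[0.5313 2.2813 -0.4063 -0.4063]
Step 4: x=[8.5158 15.1173 18.7266 24.6406] v=[1.1251 -0.0469 2.1094 -1.1876]
Max displacement = 3.1407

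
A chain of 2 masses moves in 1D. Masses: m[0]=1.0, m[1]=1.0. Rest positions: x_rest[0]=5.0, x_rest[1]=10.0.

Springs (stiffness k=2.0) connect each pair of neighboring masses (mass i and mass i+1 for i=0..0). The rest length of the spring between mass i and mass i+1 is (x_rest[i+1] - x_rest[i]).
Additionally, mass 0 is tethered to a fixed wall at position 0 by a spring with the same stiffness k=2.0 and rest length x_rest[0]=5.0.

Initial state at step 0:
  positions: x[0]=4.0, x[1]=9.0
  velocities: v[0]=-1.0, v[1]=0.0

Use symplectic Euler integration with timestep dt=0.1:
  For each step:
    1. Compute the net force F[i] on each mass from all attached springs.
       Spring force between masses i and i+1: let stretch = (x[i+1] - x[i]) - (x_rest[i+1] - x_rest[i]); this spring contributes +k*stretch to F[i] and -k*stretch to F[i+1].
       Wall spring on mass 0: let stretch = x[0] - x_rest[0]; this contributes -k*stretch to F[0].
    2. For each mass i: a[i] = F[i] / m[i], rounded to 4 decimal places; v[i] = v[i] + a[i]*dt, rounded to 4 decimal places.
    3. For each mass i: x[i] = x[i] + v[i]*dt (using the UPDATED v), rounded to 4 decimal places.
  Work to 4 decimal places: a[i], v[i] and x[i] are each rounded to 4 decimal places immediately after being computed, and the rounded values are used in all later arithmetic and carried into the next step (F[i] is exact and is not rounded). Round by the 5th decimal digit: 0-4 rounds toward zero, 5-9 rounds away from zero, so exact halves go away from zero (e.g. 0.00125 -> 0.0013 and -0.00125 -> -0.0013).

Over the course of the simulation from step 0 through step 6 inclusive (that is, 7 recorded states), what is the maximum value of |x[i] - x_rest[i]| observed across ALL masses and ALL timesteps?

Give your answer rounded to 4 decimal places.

Step 0: x=[4.0000 9.0000] v=[-1.0000 0.0000]
Step 1: x=[3.9200 9.0000] v=[-0.8000 0.0000]
Step 2: x=[3.8632 8.9984] v=[-0.5680 -0.0160]
Step 3: x=[3.8318 8.9941] v=[-0.3136 -0.0430]
Step 4: x=[3.8271 8.9866] v=[-0.0475 -0.0755]
Step 5: x=[3.8490 8.9759] v=[0.2190 -0.1074]
Step 6: x=[3.8965 8.9626] v=[0.4746 -0.1328]
Max displacement = 1.1729

Answer: 1.1729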